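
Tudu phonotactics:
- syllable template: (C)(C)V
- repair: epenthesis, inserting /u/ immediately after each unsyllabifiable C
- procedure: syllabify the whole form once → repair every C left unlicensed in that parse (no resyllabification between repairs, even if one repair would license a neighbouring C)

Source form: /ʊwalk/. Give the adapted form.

ʊwaluku

Syllabifying with onset maximization leaves /l/, /k/ stranded (no codas are permitted; onsets may contain at most 2 consonants).
Epenthesis after each stranded consonant: /l/ → /lu/, /k/ → /ku/.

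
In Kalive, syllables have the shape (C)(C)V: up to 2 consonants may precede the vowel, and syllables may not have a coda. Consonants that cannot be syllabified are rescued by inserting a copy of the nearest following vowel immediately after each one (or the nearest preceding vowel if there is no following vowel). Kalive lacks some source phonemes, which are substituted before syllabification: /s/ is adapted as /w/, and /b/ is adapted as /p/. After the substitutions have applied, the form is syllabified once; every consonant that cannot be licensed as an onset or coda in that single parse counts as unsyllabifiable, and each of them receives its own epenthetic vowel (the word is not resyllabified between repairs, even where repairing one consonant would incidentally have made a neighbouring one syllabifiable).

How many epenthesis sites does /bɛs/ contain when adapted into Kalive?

1

After substitution the input is /pɛw/.
The unsyllabifiable consonants are /w/; each receives one epenthetic vowel.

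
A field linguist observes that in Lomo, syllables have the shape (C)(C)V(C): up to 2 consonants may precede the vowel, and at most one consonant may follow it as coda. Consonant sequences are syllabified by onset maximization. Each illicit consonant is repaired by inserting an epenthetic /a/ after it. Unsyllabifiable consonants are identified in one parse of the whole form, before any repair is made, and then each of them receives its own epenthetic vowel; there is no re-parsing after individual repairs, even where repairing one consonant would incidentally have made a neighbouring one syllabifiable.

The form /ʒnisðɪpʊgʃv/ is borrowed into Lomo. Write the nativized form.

Under (C)(C)V(C), the unsyllabifiable consonants are /ʃ/, /v/ (at most one coda consonant is licensed; onsets may contain at most 2 consonants).
Inserting the epenthetic vowel yields /ʃ/ → /ʃa/, /v/ → /va/.

ʒnisðɪpʊgʃava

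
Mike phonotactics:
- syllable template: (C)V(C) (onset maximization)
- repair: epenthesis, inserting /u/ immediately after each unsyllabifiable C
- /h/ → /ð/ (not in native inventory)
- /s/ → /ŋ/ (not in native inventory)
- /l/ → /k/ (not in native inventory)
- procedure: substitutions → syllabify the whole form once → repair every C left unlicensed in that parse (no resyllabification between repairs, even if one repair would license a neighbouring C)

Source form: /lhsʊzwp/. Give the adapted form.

kuðuŋʊzwupu

Substitution: /l/ → /k/, /h/ → /ð/, /s/ → /ŋ/, giving /kðŋʊzwp/.
Syllabifying with onset maximization leaves /k/, /ð/, /w/, /p/ stranded (at most one coda consonant is licensed; onsets are limited to one consonant).
Each unlicensed consonant becomes the onset of a new syllable: /k/ → /ku/, /ð/ → /ðu/, /w/ → /wu/, /p/ → /pu/.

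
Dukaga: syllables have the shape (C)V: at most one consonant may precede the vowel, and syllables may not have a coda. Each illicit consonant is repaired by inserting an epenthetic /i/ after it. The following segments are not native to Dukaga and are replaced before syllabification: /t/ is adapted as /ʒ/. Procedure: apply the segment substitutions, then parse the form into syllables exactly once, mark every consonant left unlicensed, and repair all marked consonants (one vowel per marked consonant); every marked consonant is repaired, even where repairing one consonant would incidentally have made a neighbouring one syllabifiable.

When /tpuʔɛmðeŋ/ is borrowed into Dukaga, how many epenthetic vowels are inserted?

3

After substitution the input is /ʒpuʔɛmðeŋ/.
The unsyllabifiable consonants are /ʒ/, /m/, /ŋ/; each receives one epenthetic vowel.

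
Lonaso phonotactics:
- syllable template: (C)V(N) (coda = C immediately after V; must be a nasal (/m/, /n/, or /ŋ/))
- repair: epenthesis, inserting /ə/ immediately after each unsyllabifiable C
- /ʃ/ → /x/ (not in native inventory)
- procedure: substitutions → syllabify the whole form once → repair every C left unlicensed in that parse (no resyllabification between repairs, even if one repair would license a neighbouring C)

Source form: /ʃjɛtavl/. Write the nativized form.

Substitution: /ʃ/ → /x/, giving /xjɛtavl/.
The consonants /x/, /v/, /l/ cannot be parsed into a legal (C)V(N) syllable (only a nasal (/m/, /n/, or /ŋ/) is licensed in coda position; onsets are limited to one consonant).
Epenthesis after each stranded consonant: /x/ → /xə/, /v/ → /və/, /l/ → /lə/.

xəjɛtavələ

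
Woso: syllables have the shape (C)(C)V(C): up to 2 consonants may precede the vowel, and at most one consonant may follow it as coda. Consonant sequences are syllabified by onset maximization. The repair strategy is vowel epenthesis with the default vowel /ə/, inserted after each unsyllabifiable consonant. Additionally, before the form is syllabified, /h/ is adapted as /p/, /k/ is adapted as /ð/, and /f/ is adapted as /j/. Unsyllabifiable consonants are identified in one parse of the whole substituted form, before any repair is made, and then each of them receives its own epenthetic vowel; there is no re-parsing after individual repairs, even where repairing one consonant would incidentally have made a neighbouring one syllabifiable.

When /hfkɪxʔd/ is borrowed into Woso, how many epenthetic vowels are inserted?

3

After substitution the input is /pjðɪxʔd/.
The unsyllabifiable consonants are /p/, /ʔ/, /d/; each receives one epenthetic vowel.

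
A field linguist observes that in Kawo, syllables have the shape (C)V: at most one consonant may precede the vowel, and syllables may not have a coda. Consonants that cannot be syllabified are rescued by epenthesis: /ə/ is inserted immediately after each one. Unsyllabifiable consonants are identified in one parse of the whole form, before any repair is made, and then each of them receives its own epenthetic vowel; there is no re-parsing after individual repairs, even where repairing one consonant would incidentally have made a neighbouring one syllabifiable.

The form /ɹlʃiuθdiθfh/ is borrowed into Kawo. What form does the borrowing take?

ɹələʃiuθədiθəfəhə

Under (C)V, the unsyllabifiable consonants are /ɹ/, /l/, /θ/, /θ/, /f/, /h/ (no codas are permitted; onsets are limited to one consonant).
Each unlicensed consonant becomes the onset of a new syllable: /ɹ/ → /ɹə/, /l/ → /lə/, /θ/ → /θə/, /θ/ → /θə/, /f/ → /fə/, /h/ → /hə/.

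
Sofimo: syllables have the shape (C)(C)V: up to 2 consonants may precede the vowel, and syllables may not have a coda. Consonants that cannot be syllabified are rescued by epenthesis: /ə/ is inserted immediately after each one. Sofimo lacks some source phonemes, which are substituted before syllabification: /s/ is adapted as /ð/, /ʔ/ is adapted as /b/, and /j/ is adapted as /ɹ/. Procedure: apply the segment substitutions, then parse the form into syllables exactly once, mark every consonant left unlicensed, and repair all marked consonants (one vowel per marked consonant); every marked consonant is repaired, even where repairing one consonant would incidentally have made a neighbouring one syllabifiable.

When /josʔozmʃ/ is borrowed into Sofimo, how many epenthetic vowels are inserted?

After substitution the input is /ɹoðbozmʃ/.
The unsyllabifiable consonants are /z/, /m/, /ʃ/; each receives one epenthetic vowel.

3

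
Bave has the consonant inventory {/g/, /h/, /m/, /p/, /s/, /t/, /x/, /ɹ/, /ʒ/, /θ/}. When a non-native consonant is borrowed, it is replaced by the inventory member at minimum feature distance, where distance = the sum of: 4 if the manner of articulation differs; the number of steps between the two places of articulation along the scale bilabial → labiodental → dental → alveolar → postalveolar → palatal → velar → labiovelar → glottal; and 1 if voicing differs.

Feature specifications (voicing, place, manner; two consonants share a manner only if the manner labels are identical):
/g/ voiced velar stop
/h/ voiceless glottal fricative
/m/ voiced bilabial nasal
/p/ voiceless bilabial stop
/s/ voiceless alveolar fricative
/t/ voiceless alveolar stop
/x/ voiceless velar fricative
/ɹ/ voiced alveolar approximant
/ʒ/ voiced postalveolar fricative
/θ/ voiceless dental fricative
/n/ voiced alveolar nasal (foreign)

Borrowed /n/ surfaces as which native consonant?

/m/ is closest: same manner (nasal), place distance 3 (alveolar→bilabial), same voicing; total 3. Next closest is /ɹ/ at distance 4.

m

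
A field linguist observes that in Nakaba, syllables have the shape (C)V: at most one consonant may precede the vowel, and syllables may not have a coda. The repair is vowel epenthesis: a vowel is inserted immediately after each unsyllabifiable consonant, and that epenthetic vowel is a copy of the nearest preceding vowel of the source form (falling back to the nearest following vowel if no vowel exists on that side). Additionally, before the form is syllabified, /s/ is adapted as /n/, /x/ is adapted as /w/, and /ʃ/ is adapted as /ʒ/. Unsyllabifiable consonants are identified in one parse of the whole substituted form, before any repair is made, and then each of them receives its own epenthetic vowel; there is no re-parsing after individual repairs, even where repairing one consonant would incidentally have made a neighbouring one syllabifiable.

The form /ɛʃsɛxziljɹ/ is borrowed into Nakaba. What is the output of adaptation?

Substitution: /ʃ/ → /ʒ/, /s/ → /n/, /x/ → /w/, giving /ɛʒnɛwziljɹ/.
The consonants /ʒ/, /w/, /l/, /j/, /ɹ/ cannot be parsed into a legal (C)V syllable (no codas are permitted; onsets are limited to one consonant).
Inserting the epenthetic vowel yields /ʒ/ → /ʒɛ/, /w/ → /wɛ/, /l/ → /li/, /j/ → /ji/, /ɹ/ → /ɹi/.

ɛʒɛnɛwɛzilijiɹi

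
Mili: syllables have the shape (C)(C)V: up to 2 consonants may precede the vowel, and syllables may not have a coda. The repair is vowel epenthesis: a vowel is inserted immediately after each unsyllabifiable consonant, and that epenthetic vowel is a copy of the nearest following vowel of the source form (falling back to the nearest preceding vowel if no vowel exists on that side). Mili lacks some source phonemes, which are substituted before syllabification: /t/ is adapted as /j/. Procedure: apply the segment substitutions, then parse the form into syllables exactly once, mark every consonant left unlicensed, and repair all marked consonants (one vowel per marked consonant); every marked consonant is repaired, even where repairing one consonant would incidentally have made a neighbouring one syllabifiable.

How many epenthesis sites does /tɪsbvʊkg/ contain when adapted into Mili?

3

After substitution the input is /jɪsbvʊkg/.
The unsyllabifiable consonants are /s/, /k/, /g/; each receives one epenthetic vowel.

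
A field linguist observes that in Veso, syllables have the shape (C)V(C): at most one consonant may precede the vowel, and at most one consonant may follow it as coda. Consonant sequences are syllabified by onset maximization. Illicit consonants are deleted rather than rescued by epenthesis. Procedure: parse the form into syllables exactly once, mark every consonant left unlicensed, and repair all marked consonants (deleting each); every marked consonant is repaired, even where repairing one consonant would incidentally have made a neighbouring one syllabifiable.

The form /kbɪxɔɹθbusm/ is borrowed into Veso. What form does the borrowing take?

bɪxɔɹbus

The consonants /k/, /θ/, /m/ cannot be parsed into a legal (C)V(C) syllable (at most one coda consonant is licensed; onsets are limited to one consonant).
Each unlicensed consonant is deleted: /k/, /θ/, /m/.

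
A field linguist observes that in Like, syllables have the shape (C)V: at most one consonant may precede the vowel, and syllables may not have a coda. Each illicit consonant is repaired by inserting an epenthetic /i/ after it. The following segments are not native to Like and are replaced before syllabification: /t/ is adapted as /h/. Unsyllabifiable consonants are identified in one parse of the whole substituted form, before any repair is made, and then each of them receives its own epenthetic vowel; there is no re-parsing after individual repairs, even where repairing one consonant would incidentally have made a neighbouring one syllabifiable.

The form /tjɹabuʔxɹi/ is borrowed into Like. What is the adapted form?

Substitution: /t/ → /h/, giving /hjɹabuʔxɹi/.
Syllabifying with onset maximization leaves /h/, /j/, /ʔ/, /x/ stranded (no codas are permitted; onsets are limited to one consonant).
Each unlicensed consonant becomes the onset of a new syllable: /h/ → /hi/, /j/ → /ji/, /ʔ/ → /ʔi/, /x/ → /xi/.

hijiɹabuʔixiɹi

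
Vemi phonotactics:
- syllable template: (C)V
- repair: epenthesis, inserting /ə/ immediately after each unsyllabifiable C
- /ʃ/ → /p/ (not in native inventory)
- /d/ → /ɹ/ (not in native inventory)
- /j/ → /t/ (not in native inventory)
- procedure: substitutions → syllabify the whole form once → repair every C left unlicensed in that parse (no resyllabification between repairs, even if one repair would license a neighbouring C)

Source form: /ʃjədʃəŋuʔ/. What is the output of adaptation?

Substitution: /ʃ/ → /p/, /j/ → /t/, /d/ → /ɹ/, giving /ptəɹpəŋuʔ/.
Under (C)V, the unsyllabifiable consonants are /p/, /ɹ/, /ʔ/ (no codas are permitted; onsets are limited to one consonant).
Epenthesis after each stranded consonant: /p/ → /pə/, /ɹ/ → /ɹə/, /ʔ/ → /ʔə/.

pətəɹəpəŋuʔə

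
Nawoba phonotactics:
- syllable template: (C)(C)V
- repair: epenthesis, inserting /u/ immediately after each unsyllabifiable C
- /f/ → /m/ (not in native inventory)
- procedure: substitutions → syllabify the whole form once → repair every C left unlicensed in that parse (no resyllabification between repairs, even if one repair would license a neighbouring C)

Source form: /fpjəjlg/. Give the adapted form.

mupjəjulugu

Substitution: /f/ → /m/, giving /mpjəjlg/.
The consonants /m/, /j/, /l/, /g/ cannot be parsed into a legal (C)(C)V syllable (no codas are permitted; onsets may contain at most 2 consonants).
Each unlicensed consonant becomes the onset of a new syllable: /m/ → /mu/, /j/ → /ju/, /l/ → /lu/, /g/ → /gu/.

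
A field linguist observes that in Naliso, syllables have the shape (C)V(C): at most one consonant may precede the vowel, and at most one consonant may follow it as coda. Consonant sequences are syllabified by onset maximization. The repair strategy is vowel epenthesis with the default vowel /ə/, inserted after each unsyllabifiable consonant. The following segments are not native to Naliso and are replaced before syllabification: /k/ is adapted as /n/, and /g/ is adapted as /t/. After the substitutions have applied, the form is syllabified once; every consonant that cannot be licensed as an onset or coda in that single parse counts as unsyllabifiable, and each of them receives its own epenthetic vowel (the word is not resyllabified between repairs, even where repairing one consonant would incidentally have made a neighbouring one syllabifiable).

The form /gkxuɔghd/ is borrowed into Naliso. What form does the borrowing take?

Substitution: /g/ → /t/, /k/ → /n/, giving /tnxuɔthd/.
Syllabifying with onset maximization leaves /t/, /n/, /h/, /d/ stranded (at most one coda consonant is licensed; onsets are limited to one consonant).
Each unlicensed consonant becomes the onset of a new syllable: /t/ → /tə/, /n/ → /nə/, /h/ → /hə/, /d/ → /də/.

tənəxuɔthədə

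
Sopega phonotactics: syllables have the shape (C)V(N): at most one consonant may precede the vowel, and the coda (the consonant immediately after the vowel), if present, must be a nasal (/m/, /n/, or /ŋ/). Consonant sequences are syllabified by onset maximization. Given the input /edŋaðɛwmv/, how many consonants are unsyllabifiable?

4

Under (C)V(N), the unsyllabifiable consonants are /d/, /w/, /m/, /v/ (only a nasal (/m/, /n/, or /ŋ/) is licensed in coda position; onsets are limited to one consonant).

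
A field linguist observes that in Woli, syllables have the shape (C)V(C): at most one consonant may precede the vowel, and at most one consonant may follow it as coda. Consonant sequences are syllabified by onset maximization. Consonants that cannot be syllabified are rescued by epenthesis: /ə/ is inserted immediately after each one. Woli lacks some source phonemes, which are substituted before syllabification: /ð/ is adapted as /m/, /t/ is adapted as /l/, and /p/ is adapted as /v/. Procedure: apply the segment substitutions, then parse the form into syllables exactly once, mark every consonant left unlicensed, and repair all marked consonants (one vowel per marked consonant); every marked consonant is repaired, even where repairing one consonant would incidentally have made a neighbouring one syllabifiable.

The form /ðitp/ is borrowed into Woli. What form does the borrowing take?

Substitution: /ð/ → /m/, /t/ → /l/, /p/ → /v/, giving /milv/.
The consonants /v/ cannot be parsed into a legal (C)V(C) syllable (at most one coda consonant is licensed; onsets are limited to one consonant).
Inserting the epenthetic vowel yields /v/ → /və/.

milvə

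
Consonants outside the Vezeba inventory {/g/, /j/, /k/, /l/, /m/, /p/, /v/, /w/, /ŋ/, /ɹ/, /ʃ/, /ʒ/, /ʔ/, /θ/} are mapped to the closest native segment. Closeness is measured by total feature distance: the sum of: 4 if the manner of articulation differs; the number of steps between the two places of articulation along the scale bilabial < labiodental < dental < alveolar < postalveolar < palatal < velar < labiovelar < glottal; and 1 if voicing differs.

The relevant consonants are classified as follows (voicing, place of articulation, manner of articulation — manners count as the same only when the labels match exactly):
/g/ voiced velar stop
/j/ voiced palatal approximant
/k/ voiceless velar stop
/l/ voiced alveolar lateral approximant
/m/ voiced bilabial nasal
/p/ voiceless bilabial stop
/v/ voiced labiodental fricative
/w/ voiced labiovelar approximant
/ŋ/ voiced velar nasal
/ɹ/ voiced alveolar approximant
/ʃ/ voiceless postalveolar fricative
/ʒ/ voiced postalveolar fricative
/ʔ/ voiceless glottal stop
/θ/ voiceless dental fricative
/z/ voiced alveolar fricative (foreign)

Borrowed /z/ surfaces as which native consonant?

/ʒ/ is closest: same manner (fricative), place distance 1 (alveolar→postalveolar), same voicing; total 1. Next closest is /v/ at distance 2.

ʒ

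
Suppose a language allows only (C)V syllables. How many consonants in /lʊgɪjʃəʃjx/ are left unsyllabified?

4

Under (C)V, the unsyllabifiable consonants are /j/, /ʃ/, /j/, /x/ (no codas are permitted; onsets are limited to one consonant).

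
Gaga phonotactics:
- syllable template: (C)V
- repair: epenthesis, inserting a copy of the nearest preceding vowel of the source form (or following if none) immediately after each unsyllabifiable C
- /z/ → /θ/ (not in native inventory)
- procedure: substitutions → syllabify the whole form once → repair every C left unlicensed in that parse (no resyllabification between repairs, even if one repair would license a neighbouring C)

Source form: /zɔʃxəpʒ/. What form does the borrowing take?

Substitution: /z/ → /θ/, giving /θɔʃxəpʒ/.
Syllabifying with onset maximization leaves /ʃ/, /p/, /ʒ/ stranded (no codas are permitted; onsets are limited to one consonant).
Each unlicensed consonant becomes the onset of a new syllable: /ʃ/ → /ʃɔ/, /p/ → /pə/, /ʒ/ → /ʒə/.

θɔʃɔxəpəʒə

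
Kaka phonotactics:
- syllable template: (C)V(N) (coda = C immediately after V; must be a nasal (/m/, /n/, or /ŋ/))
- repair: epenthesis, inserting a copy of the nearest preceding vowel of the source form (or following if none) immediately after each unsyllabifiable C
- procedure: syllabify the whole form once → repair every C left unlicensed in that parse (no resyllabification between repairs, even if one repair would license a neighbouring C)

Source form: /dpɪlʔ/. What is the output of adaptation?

dɪpɪlɪʔɪ

Syllabifying with onset maximization leaves /d/, /l/, /ʔ/ stranded (only a nasal (/m/, /n/, or /ŋ/) is licensed in coda position; onsets are limited to one consonant).
Inserting the epenthetic vowel yields /d/ → /dɪ/, /l/ → /lɪ/, /ʔ/ → /ʔɪ/.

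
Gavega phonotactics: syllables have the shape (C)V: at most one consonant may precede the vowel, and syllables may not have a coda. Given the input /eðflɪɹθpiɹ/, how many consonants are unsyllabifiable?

The consonants /ð/, /f/, /ɹ/, /θ/, /ɹ/ cannot be parsed into a legal (C)V syllable (no codas are permitted; onsets are limited to one consonant).

5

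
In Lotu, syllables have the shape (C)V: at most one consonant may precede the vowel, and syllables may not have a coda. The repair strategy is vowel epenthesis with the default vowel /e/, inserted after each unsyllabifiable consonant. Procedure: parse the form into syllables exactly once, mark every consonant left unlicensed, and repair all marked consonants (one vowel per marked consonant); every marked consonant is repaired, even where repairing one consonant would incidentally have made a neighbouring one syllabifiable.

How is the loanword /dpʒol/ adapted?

depeʒole

Syllabifying with onset maximization leaves /d/, /p/, /l/ stranded (no codas are permitted; onsets are limited to one consonant).
Inserting the epenthetic vowel yields /d/ → /de/, /p/ → /pe/, /l/ → /le/.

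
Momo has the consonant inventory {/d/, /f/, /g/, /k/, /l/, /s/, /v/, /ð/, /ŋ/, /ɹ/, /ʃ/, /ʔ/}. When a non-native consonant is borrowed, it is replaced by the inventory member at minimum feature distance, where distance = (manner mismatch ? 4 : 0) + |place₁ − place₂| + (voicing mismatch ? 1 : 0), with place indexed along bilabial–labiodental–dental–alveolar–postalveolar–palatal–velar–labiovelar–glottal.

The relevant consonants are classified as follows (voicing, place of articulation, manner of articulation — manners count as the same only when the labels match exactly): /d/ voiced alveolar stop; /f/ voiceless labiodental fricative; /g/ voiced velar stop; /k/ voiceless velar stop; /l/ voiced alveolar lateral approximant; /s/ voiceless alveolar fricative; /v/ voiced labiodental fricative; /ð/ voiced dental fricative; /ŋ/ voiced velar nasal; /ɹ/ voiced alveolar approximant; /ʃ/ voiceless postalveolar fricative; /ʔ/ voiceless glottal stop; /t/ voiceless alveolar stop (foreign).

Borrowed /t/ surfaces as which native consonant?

d

/d/ is closest: same manner (stop), place distance 0 (alveolar→alveolar), voicing differs (+1); total 1. Next closest is /k/ at distance 3.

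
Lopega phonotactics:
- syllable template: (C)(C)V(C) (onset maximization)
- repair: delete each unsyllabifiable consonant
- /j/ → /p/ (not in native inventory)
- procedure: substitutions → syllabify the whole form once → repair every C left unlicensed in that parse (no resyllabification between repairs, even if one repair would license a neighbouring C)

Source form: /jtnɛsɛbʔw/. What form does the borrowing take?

Substitution: /j/ → /p/, giving /ptnɛsɛbʔw/.
Syllabifying with onset maximization leaves /p/, /ʔ/, /w/ stranded (at most one coda consonant is licensed; onsets may contain at most 2 consonants).
Each unlicensed consonant is deleted: /p/, /ʔ/, /w/.

tnɛsɛb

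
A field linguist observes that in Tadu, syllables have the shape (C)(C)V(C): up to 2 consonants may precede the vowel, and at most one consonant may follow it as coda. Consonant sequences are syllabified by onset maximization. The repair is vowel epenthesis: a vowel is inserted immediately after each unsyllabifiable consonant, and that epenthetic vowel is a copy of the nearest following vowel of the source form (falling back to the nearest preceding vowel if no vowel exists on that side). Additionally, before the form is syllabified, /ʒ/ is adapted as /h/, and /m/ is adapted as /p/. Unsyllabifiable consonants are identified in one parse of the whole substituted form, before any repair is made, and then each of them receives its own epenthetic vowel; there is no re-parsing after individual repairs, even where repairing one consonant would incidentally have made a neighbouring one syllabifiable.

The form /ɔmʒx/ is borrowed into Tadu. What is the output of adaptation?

Substitution: /m/ → /p/, /ʒ/ → /h/, giving /ɔphx/.
The consonants /h/, /x/ cannot be parsed into a legal (C)(C)V(C) syllable (at most one coda consonant is licensed; onsets may contain at most 2 consonants).
Each unlicensed consonant becomes the onset of a new syllable: /h/ → /hɔ/, /x/ → /xɔ/.

ɔphɔxɔ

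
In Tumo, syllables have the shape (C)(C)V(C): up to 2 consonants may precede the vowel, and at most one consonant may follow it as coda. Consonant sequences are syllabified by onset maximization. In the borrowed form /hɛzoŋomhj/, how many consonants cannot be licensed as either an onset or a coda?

Under (C)(C)V(C), the unsyllabifiable consonants are /h/, /j/ (at most one coda consonant is licensed; onsets may contain at most 2 consonants).

2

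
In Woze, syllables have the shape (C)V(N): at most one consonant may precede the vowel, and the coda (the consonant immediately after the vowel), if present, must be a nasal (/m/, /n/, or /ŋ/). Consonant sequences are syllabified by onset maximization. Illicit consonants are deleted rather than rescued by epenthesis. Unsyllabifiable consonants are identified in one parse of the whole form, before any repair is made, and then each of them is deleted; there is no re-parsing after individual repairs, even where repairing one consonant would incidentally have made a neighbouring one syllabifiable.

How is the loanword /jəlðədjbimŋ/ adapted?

Under (C)V(N), the unsyllabifiable consonants are /l/, /d/, /j/, /ŋ/ (only a nasal (/m/, /n/, or /ŋ/) is licensed in coda position; onsets are limited to one consonant).
Each unlicensed consonant is deleted: /l/, /d/, /j/, /ŋ/.

jəðəbim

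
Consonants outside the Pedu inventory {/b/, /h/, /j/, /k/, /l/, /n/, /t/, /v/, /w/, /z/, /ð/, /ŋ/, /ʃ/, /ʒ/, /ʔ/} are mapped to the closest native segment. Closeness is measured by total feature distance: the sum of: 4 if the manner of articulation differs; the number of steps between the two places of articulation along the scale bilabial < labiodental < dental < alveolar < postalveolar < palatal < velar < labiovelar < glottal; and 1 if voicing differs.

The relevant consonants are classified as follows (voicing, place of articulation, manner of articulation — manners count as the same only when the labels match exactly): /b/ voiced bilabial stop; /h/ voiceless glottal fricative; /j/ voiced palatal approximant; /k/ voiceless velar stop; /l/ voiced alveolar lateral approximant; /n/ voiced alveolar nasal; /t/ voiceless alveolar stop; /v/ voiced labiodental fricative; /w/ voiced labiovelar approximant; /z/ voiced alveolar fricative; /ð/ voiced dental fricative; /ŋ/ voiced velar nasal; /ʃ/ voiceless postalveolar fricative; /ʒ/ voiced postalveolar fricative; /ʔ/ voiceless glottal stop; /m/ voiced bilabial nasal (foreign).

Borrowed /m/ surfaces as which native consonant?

n

/n/ is closest: same manner (nasal), place distance 3 (bilabial→alveolar), same voicing; total 3. Next closest is /b/ at distance 4.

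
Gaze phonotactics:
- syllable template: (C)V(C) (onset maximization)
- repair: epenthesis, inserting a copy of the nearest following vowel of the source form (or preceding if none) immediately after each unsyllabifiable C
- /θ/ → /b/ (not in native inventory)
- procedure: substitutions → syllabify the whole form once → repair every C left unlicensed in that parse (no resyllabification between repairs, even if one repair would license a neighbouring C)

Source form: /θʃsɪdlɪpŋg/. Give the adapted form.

Substitution: /θ/ → /b/, giving /bʃsɪdlɪpŋg/.
Under (C)V(C), the unsyllabifiable consonants are /b/, /ʃ/, /ŋ/, /g/ (at most one coda consonant is licensed; onsets are limited to one consonant).
Inserting the epenthetic vowel yields /b/ → /bɪ/, /ʃ/ → /ʃɪ/, /ŋ/ → /ŋɪ/, /g/ → /gɪ/.

bɪʃɪsɪdlɪpŋɪgɪ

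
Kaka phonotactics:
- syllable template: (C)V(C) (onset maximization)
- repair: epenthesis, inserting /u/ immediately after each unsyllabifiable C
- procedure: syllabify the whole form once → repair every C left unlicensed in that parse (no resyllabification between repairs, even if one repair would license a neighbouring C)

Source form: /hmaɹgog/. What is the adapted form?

humaɹgog

Syllabifying with onset maximization leaves /h/ stranded (at most one coda consonant is licensed; onsets are limited to one consonant).
Epenthesis after each stranded consonant: /h/ → /hu/.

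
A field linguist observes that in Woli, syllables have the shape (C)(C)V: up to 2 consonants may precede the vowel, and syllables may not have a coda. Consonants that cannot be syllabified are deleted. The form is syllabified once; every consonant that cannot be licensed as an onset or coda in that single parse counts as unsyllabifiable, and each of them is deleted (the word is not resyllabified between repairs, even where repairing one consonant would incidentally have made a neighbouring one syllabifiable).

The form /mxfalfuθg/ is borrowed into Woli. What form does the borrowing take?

xfalfu

Syllabifying with onset maximization leaves /m/, /θ/, /g/ stranded (no codas are permitted; onsets may contain at most 2 consonants).
Each unlicensed consonant is deleted: /m/, /θ/, /g/.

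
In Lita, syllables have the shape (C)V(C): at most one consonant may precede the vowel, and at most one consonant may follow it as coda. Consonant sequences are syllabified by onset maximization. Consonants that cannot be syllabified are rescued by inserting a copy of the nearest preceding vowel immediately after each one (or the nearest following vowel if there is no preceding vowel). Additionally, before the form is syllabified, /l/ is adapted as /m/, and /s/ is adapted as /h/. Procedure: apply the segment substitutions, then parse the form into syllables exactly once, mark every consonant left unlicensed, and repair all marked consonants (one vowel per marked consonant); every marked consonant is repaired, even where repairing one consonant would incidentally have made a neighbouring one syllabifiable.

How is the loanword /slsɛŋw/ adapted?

hɛmɛhɛŋwɛ

Substitution: /s/ → /h/, /l/ → /m/, giving /hmhɛŋw/.
The consonants /h/, /m/, /w/ cannot be parsed into a legal (C)V(C) syllable (at most one coda consonant is licensed; onsets are limited to one consonant).
Inserting the epenthetic vowel yields /h/ → /hɛ/, /m/ → /mɛ/, /w/ → /wɛ/.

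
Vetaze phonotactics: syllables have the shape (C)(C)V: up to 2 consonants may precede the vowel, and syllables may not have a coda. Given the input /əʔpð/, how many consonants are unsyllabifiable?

3

The consonants /ʔ/, /p/, /ð/ cannot be parsed into a legal (C)(C)V syllable (no codas are permitted; onsets may contain at most 2 consonants).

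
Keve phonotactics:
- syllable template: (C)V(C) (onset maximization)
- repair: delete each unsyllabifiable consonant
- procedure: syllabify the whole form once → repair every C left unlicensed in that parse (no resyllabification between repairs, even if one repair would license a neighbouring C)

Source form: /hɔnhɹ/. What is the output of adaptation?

hɔn

Under (C)V(C), the unsyllabifiable consonants are /h/, /ɹ/ (at most one coda consonant is licensed; onsets are limited to one consonant).
Each unlicensed consonant is deleted: /h/, /ɹ/.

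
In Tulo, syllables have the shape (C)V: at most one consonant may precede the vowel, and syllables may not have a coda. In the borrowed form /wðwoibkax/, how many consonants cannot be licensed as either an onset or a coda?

4

Under (C)V, the unsyllabifiable consonants are /w/, /ð/, /b/, /x/ (no codas are permitted; onsets are limited to one consonant).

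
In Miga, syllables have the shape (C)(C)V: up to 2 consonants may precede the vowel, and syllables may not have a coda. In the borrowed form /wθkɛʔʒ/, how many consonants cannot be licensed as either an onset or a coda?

The consonants /w/, /ʔ/, /ʒ/ cannot be parsed into a legal (C)(C)V syllable (no codas are permitted; onsets may contain at most 2 consonants).

3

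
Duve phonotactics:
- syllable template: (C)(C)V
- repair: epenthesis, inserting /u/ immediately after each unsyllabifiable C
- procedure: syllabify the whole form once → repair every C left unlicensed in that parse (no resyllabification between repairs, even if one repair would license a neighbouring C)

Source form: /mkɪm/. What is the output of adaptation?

mkɪmu

Under (C)(C)V, the unsyllabifiable consonants are /m/ (no codas are permitted; onsets may contain at most 2 consonants).
Epenthesis after each stranded consonant: /m/ → /mu/.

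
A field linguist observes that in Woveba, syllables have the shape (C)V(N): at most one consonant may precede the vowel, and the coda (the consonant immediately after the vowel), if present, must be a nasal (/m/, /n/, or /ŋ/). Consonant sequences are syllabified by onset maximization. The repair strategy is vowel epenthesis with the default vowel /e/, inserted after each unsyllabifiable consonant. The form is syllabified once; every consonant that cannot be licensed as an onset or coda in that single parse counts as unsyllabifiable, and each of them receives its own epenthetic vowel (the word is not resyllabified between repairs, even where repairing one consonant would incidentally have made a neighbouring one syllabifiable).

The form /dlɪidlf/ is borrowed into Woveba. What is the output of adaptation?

delɪidelefe

The consonants /d/, /d/, /l/, /f/ cannot be parsed into a legal (C)V(N) syllable (only a nasal (/m/, /n/, or /ŋ/) is licensed in coda position; onsets are limited to one consonant).
Each unlicensed consonant becomes the onset of a new syllable: /d/ → /de/, /d/ → /de/, /l/ → /le/, /f/ → /fe/.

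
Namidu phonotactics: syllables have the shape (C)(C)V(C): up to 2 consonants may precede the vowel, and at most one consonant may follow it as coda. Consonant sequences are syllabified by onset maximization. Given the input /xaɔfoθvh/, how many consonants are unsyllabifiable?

Under (C)(C)V(C), the unsyllabifiable consonants are /v/, /h/ (at most one coda consonant is licensed; onsets may contain at most 2 consonants).

2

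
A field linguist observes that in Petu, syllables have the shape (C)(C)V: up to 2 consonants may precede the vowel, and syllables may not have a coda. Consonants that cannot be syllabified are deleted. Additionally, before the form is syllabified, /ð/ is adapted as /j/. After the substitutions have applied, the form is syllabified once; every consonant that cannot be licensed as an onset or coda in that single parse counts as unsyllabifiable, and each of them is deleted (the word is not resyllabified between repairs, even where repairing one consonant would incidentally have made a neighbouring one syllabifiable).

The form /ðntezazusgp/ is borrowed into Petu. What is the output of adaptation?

ntezazu

Substitution: /ð/ → /j/, giving /jntezazusgp/.
The consonants /j/, /s/, /g/, /p/ cannot be parsed into a legal (C)(C)V syllable (no codas are permitted; onsets may contain at most 2 consonants).
Each unlicensed consonant is deleted: /j/, /s/, /g/, /p/.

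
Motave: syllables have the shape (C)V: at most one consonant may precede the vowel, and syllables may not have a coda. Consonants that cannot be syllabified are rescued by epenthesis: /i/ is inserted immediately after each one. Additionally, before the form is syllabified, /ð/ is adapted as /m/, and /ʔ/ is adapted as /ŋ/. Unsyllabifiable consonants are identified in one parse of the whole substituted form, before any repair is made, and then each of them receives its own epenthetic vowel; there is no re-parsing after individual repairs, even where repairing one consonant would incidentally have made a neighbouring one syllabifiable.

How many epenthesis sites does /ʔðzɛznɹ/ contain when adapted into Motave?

5

After substitution the input is /ŋmzɛznɹ/.
The unsyllabifiable consonants are /ŋ/, /m/, /z/, /n/, /ɹ/; each receives one epenthetic vowel.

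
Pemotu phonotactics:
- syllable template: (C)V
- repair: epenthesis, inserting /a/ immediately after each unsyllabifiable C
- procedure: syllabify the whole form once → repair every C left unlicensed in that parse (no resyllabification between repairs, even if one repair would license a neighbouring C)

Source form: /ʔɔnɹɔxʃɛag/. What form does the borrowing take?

Under (C)V, the unsyllabifiable consonants are /n/, /x/, /g/ (no codas are permitted; onsets are limited to one consonant).
Each unlicensed consonant becomes the onset of a new syllable: /n/ → /na/, /x/ → /xa/, /g/ → /ga/.

ʔɔnaɹɔxaʃɛaga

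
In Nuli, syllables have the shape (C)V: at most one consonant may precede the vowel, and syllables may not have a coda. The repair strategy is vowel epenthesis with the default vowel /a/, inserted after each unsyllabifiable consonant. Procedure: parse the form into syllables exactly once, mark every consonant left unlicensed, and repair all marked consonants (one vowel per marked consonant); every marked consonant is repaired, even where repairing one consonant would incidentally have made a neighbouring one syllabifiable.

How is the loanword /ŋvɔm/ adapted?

ŋavɔma

The consonants /ŋ/, /m/ cannot be parsed into a legal (C)V syllable (no codas are permitted; onsets are limited to one consonant).
Inserting the epenthetic vowel yields /ŋ/ → /ŋa/, /m/ → /ma/.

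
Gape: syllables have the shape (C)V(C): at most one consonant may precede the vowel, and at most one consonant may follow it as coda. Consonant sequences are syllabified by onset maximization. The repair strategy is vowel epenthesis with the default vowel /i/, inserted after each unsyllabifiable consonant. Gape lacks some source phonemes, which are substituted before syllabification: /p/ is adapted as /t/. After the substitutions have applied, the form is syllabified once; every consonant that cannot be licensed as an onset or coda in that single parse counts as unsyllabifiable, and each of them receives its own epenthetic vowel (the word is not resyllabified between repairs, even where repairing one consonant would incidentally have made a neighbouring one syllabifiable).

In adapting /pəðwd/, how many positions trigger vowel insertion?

After substitution the input is /təðwd/.
The unsyllabifiable consonants are /w/, /d/; each receives one epenthetic vowel.

2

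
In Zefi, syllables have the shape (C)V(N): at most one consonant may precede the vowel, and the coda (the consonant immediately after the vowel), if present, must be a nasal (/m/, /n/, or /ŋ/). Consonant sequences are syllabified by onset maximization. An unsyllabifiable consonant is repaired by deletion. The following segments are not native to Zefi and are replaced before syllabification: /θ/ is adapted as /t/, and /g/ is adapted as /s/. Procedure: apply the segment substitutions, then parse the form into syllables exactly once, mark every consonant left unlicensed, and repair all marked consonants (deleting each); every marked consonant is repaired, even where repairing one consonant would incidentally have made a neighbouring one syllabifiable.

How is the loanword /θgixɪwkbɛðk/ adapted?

Substitution: /θ/ → /t/, /g/ → /s/, giving /tsixɪwkbɛðk/.
Syllabifying with onset maximization leaves /t/, /w/, /k/, /ð/, /k/ stranded (only a nasal (/m/, /n/, or /ŋ/) is licensed in coda position; onsets are limited to one consonant).
Deleting the stranded consonants removes /t/, /w/, /k/, /ð/, /k/.

sixɪbɛ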